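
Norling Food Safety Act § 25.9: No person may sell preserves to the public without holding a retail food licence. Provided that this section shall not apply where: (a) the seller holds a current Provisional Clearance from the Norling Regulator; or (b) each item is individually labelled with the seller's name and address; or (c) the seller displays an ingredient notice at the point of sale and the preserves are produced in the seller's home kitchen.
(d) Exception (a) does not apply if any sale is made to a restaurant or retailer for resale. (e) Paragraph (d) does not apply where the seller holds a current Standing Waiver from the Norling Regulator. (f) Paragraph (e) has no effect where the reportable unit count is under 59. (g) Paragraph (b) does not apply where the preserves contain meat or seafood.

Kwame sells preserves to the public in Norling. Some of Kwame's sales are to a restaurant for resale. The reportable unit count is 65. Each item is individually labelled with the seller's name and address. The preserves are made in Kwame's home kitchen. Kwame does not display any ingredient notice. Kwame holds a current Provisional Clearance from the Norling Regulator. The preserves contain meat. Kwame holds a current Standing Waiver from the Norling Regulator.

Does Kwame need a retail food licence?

All of (a)'s requirements are met (a current Provisional Clearance is held). As to paragraphs (d)–(f): (d) operates (some sales are to a restaurant for resale), but is displaced by (e): (e) operates — a current Standing Waiver is held. (f) is not engaged (the reportable unit count is 65, not under 59), so (e) stands. (a) remains available.
Exception (b): items are individually labelled — every condition holds. But: (g) is triggered — the preserves contain meat. So (b) is unavailable.
Exception (c) fails — no ingredient notice is displayed.

No — exception (a) applies; Kwame is not required to hold a retail food licence.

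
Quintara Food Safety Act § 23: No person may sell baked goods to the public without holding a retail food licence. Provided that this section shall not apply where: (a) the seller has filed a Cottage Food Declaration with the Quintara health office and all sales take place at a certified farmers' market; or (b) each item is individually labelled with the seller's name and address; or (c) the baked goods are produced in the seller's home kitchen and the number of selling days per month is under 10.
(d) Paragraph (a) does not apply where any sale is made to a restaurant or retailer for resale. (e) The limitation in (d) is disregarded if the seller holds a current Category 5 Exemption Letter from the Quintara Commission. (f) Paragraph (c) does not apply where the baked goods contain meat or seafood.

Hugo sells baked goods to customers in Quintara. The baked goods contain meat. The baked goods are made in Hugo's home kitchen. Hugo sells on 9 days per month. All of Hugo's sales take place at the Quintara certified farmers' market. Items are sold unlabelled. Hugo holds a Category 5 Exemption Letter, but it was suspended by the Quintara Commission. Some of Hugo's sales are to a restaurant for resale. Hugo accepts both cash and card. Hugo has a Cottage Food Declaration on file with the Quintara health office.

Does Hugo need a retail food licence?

Yes — Hugo must hold a retail food licence.

All of (a)'s requirements are met (a Cottage Food Declaration is on file; all sales are at a certified farmers' market). Turning to paragraphs (d)–(e): (d) operates — some sales are to a restaurant for resale. (e), which would lift (d), is not triggered — there is no Category 5 Exemption Letter in force. So (a) is unavailable.
Exception (b) requires that each item is individually labelled with the seller's name and address; but items are sold unlabelled, so (b) is unavailable.
Exception (c)'s conditions are all satisfied: the baked goods are home-kitchen produced; the number of selling days per month is 9, under the 10 limit. However, paragraph (f) must be considered: (f) is triggered — the baked goods contain meat. (c) is therefore removed.
No exception displaces § 23.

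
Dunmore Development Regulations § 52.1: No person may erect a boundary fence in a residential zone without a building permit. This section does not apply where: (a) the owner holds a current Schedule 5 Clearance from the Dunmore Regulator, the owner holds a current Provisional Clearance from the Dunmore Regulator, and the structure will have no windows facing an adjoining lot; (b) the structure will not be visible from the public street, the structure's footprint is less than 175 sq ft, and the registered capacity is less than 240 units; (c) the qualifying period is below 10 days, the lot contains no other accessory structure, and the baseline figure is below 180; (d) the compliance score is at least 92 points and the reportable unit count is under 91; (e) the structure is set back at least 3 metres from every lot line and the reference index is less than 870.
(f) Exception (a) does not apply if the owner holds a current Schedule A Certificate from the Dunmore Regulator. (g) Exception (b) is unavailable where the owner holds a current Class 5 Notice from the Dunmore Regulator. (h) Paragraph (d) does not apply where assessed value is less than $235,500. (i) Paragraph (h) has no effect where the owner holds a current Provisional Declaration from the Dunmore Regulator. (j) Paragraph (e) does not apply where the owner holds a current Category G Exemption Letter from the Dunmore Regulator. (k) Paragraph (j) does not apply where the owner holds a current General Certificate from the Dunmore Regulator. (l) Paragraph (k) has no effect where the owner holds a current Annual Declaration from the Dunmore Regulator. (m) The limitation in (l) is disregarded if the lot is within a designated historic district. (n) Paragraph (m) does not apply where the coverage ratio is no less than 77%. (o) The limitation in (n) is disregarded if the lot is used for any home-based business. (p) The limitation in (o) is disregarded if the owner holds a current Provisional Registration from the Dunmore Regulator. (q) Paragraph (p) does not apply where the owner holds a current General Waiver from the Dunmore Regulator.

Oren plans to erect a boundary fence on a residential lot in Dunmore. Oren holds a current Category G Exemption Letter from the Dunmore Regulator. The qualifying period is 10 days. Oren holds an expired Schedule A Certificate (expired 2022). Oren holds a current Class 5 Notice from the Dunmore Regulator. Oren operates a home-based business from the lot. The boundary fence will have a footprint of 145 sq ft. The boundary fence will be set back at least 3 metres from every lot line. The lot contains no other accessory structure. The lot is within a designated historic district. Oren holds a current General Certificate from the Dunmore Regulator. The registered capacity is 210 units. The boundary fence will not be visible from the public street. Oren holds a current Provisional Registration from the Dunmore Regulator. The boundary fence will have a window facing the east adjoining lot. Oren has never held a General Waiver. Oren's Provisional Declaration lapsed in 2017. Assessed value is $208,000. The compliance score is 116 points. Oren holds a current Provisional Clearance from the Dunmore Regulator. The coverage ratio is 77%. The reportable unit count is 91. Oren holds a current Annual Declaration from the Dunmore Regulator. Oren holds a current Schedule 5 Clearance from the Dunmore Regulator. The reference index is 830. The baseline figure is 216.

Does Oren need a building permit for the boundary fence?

Yes — Oren must obtain a building permit.

Exception (a) fails — a window faces an adjoining lot.
All of (b)'s requirements are met (the structure will not be visible from the street; the structure's footprint is 145 sq ft, less than the 175 sq ft limit; the registered capacity is 210 units, less than the 240 units limit). But: (g) operates — a current Class 5 Notice is held. So (b) is unavailable.
Exception (c) does not apply: the qualifying period is 10 days, not below 10 days.
Exception (d) does not apply: the reportable unit count is 91, not under 91.
All of (e)'s requirements are met (the setback is at least 3 m on every side; the reference index is 830, less than the 870 limit). However, paragraphs (j)–(q) must be considered: (j) operates against (e): a current Category G Exemption Letter is held. (k) would limit (j) — a current General Certificate is held — but (l) sets (k) aside: (l) is triggered — a current Annual Declaration is held. (m) is engaged (the lot is in a historic district), but is displaced by (n): (n) operates against (m): the coverage ratio is 77%, meeting the 77% threshold. (o) would limit (n) — a home-based business operates on the lot — but (p) sets (o) aside: (p) operates against (o): a current Provisional Registration is held. (q) is not engaged (the General Waiver is not current), so (p) stands. So (e) is unavailable.
None of the exceptions is available; § 52.1 applies in full.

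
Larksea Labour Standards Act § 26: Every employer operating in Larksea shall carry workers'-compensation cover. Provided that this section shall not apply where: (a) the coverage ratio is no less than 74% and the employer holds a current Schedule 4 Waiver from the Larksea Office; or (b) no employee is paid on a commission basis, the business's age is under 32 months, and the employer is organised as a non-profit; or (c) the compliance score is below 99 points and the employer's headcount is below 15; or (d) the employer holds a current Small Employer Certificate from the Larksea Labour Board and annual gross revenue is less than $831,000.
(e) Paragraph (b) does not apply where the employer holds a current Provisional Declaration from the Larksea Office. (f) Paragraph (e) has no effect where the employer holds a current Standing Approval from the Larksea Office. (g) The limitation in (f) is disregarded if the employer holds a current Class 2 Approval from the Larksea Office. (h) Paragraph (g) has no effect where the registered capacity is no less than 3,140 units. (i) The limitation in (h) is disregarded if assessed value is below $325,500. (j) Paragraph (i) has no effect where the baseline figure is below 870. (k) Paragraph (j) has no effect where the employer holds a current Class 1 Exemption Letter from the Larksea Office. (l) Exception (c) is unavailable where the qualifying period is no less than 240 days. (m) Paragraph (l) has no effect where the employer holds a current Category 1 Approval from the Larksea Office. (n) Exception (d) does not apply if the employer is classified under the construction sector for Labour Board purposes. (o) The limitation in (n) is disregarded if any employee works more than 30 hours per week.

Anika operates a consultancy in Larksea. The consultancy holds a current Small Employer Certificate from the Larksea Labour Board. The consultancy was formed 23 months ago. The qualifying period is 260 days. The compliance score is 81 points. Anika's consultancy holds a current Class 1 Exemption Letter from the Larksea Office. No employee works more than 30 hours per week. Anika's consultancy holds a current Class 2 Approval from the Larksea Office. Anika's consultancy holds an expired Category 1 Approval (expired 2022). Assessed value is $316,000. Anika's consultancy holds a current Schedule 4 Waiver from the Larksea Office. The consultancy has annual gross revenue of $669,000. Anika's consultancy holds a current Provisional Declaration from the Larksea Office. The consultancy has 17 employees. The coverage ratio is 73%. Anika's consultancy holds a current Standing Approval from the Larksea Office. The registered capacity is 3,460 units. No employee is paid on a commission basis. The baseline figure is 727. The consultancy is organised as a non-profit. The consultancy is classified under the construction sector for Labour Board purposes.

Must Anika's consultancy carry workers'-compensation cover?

Yes — Anika's consultancy must carry workers'-compensation cover.

Exception (a) requires that the coverage ratio is no less than 74%; but the coverage ratio is 73%, short of 74%, so (a) is unavailable.
Exception (b) is satisfied on its face — no employee is paid on commission; the business's age is 23 months, under the 32 months limit; the employer is a non-profit. But applying paragraphs (e)–(k): (e) is engaged — a current Provisional Declaration is held. (f) would limit (e) — a current Standing Approval is held — but (g) sets (f) aside: (g) operates — a current Class 2 Approval is held. (h) is triggered (the registered capacity is 3,460 units, meeting the 3,140 units threshold), but is displaced by (i): (i) operates against (h): assessed value is $316,000, below the $325,500 limit. (j) would limit (i) — the baseline figure is 727, below the 870 limit — but (k) sets (j) aside: (k) operates — a current Class 1 Exemption Letter is held. Exception (b) does not apply.
Exception (c) does not apply: the employer's headcount is 17, not below 15.
Exception (d): a current Small Employer Certificate is held; annual gross revenue is $669,000, less than the $831,000 limit — every condition holds. But applying paragraphs (n)–(o): (n) operates against (d): the consultancy is classified under the construction sector. (o), which would lift (n), does not operate here — no employee exceeds 30 hours/week. Exception (d) does not apply.
No exception displaces § 26.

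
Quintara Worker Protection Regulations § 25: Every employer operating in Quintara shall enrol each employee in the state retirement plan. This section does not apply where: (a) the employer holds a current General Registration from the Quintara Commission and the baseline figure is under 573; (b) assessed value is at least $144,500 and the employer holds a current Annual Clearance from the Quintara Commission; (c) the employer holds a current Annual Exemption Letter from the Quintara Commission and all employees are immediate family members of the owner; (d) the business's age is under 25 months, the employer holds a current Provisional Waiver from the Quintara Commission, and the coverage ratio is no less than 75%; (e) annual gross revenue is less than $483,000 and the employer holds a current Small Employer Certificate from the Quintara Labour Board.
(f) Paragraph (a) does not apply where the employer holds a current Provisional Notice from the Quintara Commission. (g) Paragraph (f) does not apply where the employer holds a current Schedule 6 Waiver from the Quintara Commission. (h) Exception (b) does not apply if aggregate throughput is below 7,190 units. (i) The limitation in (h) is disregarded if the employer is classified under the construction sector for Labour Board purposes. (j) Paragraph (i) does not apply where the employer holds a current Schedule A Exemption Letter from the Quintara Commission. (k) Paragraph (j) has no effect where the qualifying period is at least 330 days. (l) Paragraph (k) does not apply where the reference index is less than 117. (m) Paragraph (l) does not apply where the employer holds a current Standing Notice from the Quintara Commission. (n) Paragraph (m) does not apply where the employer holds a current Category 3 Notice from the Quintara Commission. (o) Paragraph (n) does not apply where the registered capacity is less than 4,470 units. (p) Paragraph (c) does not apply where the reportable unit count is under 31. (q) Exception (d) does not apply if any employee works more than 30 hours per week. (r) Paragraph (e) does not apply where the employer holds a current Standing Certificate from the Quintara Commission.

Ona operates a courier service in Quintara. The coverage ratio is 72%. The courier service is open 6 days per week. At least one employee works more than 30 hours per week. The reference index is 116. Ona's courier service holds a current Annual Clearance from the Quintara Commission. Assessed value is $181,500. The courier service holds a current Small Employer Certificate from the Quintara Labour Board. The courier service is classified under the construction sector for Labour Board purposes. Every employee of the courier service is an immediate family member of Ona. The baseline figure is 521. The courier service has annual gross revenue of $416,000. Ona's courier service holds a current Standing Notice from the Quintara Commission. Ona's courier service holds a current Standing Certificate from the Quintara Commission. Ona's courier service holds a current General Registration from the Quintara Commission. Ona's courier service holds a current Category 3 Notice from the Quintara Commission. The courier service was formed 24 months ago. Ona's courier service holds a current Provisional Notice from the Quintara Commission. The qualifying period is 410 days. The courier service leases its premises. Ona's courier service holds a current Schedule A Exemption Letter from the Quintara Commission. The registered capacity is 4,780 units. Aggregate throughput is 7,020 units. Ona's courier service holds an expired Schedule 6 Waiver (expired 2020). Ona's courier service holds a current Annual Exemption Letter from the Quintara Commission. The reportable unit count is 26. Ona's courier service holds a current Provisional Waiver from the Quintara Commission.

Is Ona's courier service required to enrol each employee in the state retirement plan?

Exception (a) is satisfied on its face — a current General Registration is held; the baseline figure is 521, under the 573 limit. But applying paragraphs (f)–(g): (f) operates against (a): a current Provisional Notice is held. (g) does not operate here (there is no Schedule 6 Waiver in force), so (f) stands. So (a) is unavailable.
Exception (b) is satisfied on its face — assessed value is $181,500, meeting the $144,500 threshold; a current Annual Clearance is held. Turning to paragraphs (h)–(o): (h) operates against (b): aggregate throughput is 7,020 units, below the 7,190 units limit. (i) applies (the courier service is classified under the construction sector), but yields to (j): (j) is engaged — a current Schedule A Exemption Letter is held. (k) would limit (j) — the qualifying period is 410 days, meeting the 330 days threshold — but (l) sets (k) aside: (l) applies — the reference index is 116, less than the 117 limit. (m) is triggered (a current Standing Notice is held), but is displaced by (n): (n) operates — a current Category 3 Notice is held. (o), which would lift (n), does not operate here — the registered capacity is 4,780 units, not less than 4,470 units. (b) is therefore removed.
Exception (c)'s conditions are all satisfied: a current Annual Exemption Letter is held; every employee is an immediate family member. Turning to paragraph (p): (p) applies — the reportable unit count is 26, under the 31 limit. (c) is therefore removed.
Exception (d) requires that the coverage ratio is no less than 75%; but the coverage ratio is 72%, short of 75%, so (d) is unavailable.
All of (e)'s requirements are met (annual gross revenue is $416,000, less than the $483,000 limit; a current Small Employer Certificate is held). However, paragraph (r) must be considered: (r) operates against (e): a current Standing Certificate is held. Exception (e) does not apply.
Every exception is unavailable, so the rule governs.

Yes — Ona's courier service must enrol each employee in the state retirement plan.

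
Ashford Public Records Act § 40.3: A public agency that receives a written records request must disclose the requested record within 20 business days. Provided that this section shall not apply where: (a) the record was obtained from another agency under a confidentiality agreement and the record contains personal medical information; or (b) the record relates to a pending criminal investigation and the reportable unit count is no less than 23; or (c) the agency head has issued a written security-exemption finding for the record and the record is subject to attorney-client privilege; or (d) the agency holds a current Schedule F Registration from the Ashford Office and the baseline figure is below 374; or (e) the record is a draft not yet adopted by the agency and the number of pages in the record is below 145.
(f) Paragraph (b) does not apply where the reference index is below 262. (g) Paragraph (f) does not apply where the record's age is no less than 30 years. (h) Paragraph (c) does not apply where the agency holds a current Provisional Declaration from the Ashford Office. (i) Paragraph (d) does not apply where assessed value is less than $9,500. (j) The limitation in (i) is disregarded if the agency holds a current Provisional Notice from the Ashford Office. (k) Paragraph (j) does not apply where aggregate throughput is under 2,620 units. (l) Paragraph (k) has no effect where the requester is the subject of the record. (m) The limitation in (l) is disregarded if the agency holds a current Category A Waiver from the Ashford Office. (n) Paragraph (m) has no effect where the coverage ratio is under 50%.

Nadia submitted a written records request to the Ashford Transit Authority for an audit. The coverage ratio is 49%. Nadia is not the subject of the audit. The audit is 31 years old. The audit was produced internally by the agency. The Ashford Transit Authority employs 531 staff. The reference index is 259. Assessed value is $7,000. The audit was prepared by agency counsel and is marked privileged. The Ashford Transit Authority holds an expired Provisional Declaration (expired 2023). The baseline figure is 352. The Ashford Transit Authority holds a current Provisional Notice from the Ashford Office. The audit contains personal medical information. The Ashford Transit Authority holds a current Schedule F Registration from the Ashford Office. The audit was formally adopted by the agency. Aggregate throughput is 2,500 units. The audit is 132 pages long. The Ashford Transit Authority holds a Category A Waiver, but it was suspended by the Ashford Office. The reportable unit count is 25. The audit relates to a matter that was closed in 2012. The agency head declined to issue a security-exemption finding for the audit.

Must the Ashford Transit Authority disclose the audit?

Yes — the Ashford Transit Authority must disclose the audit.

Exception (a) requires that the record was obtained from another agency under a confidentiality agreement; but the audit was produced internally, so (a) is unavailable.
Exception (b) requires that the record relates to a pending criminal investigation; but the audit relates to a closed matter, so (b) is unavailable.
Exception (c) requires that the agency head has issued a written security-exemption finding for the record; but the agency head declined to issue a security-exemption finding, so (c) is unavailable.
Exception (d)'s conditions are all satisfied: a current Schedule F Registration is held; the baseline figure is 352, below the 374 limit. Turning to paragraphs (i)–(n): (i) operates against (d): assessed value is $7,000, less than the $9,500 limit. (j) is engaged (a current Provisional Notice is held), but is displaced by (k): (k) operates against (j): aggregate throughput is 2,500 units, under the 2,620 units limit. (l), which would lift (k), is not engaged — Nadia is not the subject of the audit. Exception (d) does not apply.
Exception (e) does not apply: the audit has been formally adopted.
No exception is made out. the Ashford Transit Authority falls within the general rule.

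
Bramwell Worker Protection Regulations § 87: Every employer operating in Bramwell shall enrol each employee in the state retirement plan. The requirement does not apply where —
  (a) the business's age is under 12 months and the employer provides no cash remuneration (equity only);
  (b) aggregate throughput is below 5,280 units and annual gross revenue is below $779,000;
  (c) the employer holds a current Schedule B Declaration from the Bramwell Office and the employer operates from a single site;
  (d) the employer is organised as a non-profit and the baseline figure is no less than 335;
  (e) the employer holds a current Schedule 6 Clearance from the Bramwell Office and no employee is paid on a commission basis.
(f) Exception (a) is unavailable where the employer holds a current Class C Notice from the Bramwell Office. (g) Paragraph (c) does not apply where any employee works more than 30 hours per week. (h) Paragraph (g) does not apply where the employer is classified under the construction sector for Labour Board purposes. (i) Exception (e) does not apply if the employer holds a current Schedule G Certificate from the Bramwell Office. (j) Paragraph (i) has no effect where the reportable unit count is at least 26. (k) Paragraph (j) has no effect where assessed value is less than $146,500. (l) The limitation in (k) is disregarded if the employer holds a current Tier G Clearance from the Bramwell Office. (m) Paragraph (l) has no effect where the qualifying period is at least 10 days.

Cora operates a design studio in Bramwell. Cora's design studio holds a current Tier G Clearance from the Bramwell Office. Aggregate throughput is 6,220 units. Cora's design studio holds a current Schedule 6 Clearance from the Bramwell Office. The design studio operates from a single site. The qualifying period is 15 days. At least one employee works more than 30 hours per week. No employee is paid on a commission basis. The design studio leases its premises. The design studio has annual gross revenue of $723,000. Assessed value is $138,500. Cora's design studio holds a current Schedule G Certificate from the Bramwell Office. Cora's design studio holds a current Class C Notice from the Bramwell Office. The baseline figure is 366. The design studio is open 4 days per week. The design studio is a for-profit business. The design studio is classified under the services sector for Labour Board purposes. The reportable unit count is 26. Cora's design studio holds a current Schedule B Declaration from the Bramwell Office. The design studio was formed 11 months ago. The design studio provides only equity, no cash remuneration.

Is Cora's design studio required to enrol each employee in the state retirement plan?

Yes — Cora's design studio must enrol each employee in the state retirement plan.

All of (a)'s requirements are met (the business's age is 11 months, under the 12 months limit; remuneration is equity-only). Turning to paragraph (f): (f) operates against (a): a current Class C Notice is held. Exception (a) does not apply.
Exception (b) does not apply: aggregate throughput is 6,220 units, not below 5,280 units.
Exception (c)'s conditions are all satisfied: a current Schedule B Declaration is held; the employer operates from a single site. But applying paragraphs (g)–(h): (g) is triggered — at least one employee exceeds 30 hours/week. (h) is not triggered (the design studio is classified under the services sector), so (g) stands. Exception (c) does not apply.
Exception (d) requires that the employer is organised as a non-profit; but the employer is for-profit, so (d) is unavailable.
Exception (e): a current Schedule 6 Clearance is held; no employee is paid on commission — every condition holds. However, paragraphs (i)–(m) must be considered: (i) operates against (e): a current Schedule G Certificate is held. (j) operates (the reportable unit count is 26, meeting the 26 threshold), but is overridden by (k): (k) is engaged — assessed value is $138,500, less than the $146,500 limit. (l) would limit (k) — a current Tier G Clearance is held — but (m) sets (l) aside: (m) operates against (l): the qualifying period is 15 days, meeting the 10 days threshold. (e) is therefore removed.
No exception is made out. Cora's design studio falls within the general rule.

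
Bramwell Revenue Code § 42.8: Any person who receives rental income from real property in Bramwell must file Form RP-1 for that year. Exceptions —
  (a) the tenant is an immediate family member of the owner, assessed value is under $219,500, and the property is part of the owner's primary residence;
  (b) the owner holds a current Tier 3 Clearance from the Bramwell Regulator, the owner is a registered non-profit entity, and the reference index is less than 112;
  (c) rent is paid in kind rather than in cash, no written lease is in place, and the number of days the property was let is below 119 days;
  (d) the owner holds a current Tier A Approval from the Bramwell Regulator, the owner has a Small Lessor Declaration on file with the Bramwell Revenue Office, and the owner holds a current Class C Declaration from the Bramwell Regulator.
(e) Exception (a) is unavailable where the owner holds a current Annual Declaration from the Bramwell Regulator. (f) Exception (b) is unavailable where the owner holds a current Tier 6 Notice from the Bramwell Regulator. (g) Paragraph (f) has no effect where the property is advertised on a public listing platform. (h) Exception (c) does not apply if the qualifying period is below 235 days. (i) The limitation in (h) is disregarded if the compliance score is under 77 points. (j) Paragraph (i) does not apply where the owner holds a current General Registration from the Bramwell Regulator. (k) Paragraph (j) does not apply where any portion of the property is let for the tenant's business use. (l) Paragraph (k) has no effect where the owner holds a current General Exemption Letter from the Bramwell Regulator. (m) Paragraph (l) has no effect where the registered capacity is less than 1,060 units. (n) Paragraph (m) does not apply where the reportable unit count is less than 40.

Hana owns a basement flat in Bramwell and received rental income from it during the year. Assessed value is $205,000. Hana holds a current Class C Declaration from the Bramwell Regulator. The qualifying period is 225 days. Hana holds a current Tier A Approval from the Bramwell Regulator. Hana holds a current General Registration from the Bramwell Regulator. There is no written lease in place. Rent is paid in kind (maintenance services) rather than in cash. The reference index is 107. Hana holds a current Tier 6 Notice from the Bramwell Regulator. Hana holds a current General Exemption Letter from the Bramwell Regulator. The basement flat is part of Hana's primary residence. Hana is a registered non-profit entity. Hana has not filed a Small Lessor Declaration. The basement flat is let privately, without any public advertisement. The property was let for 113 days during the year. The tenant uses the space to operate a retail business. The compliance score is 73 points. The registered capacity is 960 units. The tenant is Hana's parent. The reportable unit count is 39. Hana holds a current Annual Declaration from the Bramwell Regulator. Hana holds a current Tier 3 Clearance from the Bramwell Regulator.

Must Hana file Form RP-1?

Yes — Hana must file Form RP-1.

Exception (a)'s conditions are all satisfied: the tenant is an immediate family member; assessed value is $205,000, under the $219,500 limit; the basement flat is part of the primary residence. Turning to paragraph (e): (e) operates against (a): a current Annual Declaration is held. (a) is therefore removed.
Exception (b): a current Tier 3 Clearance is held; Hana is a registered non-profit; the reference index is 107, less than the 112 limit — every condition holds. However, paragraphs (f)–(g) must be considered: (f) is engaged — a current Tier 6 Notice is held. (g) is not engaged (the property is let privately without advertisement), so (f) stands. Exception (b) does not apply.
Exception (c): rent is paid in kind; there is no written lease; the number of days the property was let is 113 days, below the 119 days limit — every condition holds. But applying paragraphs (h)–(n): (h) operates against (c): the qualifying period is 225 days, below the 235 days limit. (i) is triggered (the compliance score is 73 points, under the 77 points limit), but is displaced by (j): (j) is engaged — a current General Registration is held. (k) is engaged (the space is let for business use), but is displaced by (l): (l) applies — a current General Exemption Letter is held. (m) would limit (l) — the registered capacity is 960 units, less than the 1,060 units limit — but (n) sets (m) aside: (n) operates against (m): the reportable unit count is 39, less than the 40 limit. Exception (c) does not apply.
Exception (d) fails — no Small Lessor Declaration is on file.
No exception displaces § 42.8.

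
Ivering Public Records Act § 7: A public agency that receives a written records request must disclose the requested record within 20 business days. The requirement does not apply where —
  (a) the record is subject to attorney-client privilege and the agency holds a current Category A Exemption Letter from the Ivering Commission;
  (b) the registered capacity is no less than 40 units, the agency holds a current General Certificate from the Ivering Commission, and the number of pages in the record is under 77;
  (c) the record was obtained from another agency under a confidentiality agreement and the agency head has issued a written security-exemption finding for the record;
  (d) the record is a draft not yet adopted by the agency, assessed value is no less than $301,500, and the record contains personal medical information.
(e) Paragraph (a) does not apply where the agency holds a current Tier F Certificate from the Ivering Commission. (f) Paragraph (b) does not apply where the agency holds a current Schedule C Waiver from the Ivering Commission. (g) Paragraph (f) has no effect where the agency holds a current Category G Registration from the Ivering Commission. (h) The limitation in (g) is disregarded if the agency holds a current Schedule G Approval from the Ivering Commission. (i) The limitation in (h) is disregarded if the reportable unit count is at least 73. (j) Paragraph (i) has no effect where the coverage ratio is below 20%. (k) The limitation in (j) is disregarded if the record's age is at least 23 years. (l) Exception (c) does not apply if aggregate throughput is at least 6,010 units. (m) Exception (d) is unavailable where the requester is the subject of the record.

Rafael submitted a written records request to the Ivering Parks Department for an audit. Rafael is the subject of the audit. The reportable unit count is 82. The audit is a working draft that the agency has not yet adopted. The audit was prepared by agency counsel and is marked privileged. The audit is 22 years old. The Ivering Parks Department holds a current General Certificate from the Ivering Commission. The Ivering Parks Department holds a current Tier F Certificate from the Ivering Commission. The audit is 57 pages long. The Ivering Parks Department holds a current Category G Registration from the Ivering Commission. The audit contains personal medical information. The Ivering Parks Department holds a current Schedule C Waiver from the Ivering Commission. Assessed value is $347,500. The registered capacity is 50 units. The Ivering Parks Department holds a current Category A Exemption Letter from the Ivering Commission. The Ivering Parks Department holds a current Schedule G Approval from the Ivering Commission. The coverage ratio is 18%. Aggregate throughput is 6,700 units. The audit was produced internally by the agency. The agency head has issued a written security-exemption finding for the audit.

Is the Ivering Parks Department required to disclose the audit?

Exception (a): the audit is privileged; a current Category A Exemption Letter is held — every condition holds. Turning to paragraph (e): (e) operates against (a): a current Tier F Certificate is held. Exception (a) does not apply.
Exception (b): the registered capacity is 50 units, meeting the 40 units threshold; a current General Certificate is held; the number of pages in the record is 57, under the 77 limit — every condition holds. Turning to paragraphs (f)–(k): (f) operates against (b): a current Schedule C Waiver is held. (g) operates (a current Category G Registration is held), but is itself disapplied by (h): (h) is engaged — a current Schedule G Approval is held. (i) would limit (h) — the reportable unit count is 82, meeting the 73 threshold — but (j) sets (i) aside: (j) operates against (i): the coverage ratio is 18%, below the 20% limit. (k), which would lift (j), is not triggered — the record's age is 22 years, short of 23 years. Exception (b) does not apply.
Exception (c) does not apply: the audit was produced internally.
Exception (d): the audit is an unadopted draft; assessed value is $347,500, meeting the $301,500 threshold; the audit contains personal medical information — every condition holds. However, paragraph (m) must be considered: (m) operates — Rafael is the subject of the audit. Exception (d) does not apply.
No exception applies. The general rule governs.

Yes — the Ivering Parks Department must disclose the audit.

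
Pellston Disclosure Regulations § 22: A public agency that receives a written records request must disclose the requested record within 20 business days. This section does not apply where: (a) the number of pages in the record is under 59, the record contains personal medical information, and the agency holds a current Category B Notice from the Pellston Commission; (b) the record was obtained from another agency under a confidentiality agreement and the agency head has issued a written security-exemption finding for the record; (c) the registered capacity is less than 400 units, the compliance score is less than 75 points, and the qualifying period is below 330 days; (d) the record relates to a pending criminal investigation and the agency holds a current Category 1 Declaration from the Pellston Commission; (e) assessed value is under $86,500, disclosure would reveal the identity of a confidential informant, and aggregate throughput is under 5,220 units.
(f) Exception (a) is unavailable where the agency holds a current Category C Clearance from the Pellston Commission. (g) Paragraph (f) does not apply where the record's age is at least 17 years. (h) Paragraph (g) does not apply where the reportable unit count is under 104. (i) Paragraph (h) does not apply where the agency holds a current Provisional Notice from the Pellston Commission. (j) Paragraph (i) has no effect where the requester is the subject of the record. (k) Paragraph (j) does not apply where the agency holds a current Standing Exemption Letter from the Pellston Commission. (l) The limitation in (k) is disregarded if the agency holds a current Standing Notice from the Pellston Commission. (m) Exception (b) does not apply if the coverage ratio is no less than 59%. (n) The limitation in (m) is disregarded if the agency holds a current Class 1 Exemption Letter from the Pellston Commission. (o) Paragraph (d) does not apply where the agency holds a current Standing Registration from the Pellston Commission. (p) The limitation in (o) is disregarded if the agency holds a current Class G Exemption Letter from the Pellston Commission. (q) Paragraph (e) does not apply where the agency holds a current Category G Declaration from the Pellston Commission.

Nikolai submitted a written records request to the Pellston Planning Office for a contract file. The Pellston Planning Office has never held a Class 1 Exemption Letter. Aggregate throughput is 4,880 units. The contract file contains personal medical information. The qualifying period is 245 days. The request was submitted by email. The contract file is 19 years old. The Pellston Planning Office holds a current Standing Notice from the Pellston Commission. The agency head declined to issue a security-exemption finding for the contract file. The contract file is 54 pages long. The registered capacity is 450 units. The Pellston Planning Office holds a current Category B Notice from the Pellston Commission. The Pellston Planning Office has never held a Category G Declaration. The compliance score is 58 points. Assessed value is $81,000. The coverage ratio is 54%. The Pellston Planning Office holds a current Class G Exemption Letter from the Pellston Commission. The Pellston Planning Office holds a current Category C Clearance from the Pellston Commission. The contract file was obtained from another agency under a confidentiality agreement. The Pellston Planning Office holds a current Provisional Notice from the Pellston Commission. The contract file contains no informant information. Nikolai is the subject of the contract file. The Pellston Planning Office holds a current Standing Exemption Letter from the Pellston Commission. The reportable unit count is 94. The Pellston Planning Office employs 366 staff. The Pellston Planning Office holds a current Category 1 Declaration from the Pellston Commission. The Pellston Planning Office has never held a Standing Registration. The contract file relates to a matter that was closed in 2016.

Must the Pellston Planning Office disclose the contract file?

Yes — the Pellston Planning Office must disclose the contract file.

Exception (a)'s conditions are all satisfied: the number of pages in the record is 54, under the 59 limit; the contract file contains personal medical information; a current Category B Notice is held. But applying paragraphs (f)–(l): (f) operates against (a): a current Category C Clearance is held. (g) would limit (f) — the record's age is 19 years, meeting the 17 years threshold — but (h) sets (g) aside: (h) operates against (g): the reportable unit count is 94, under the 104 limit. (i) is engaged (a current Provisional Notice is held), but is overridden by (j): (j) operates against (i): Nikolai is the subject of the contract file. (k) applies (a current Standing Exemption Letter is held), but is itself disapplied by (l): (l) is triggered — a current Standing Notice is held. So (a) is unavailable.
Exception (b) requires that the agency head has issued a written security-exemption finding for the record; but the agency head declined to issue a security-exemption finding, so (b) is unavailable.
Exception (c) requires that the registered capacity is less than 400 units; but the registered capacity is 450 units, not less than 400 units, so (c) is unavailable.
Exception (d) does not apply: the contract file relates to a closed matter.
Exception (e) requires that disclosure would reveal the identity of a confidential informant; but the contract file contains no informant information, so (e) is unavailable.
No exception displaces § 22.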